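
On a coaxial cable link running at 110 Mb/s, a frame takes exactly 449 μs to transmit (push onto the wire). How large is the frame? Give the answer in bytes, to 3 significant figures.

6170 bytes

L = R × t_tx = 110000000 b/s × 0.000449 s = 49390 bits.
In bytes: 49390 / 8 = 6170 bytes.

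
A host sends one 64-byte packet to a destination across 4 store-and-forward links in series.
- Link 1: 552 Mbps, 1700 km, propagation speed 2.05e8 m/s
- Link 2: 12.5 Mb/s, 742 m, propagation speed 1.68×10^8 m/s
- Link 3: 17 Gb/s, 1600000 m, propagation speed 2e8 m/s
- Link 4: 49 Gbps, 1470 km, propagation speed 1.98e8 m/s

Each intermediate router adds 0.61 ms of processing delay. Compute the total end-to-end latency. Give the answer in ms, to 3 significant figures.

L = 64 × 8 = 512 bits.
Transmission delays (L/R per hop): 0.000927536, 0.04096, 3.01176e-05, 1.0449e-05 ms; sum = 0.0419281 ms.
Propagation delays (d/s per hop): 8.29268, 0.00441667, 8, 7.42424 ms; sum = 23.7213 ms.
Processing at 3 router(s): 3 × 0.61 ms = 1.83 ms.
End-to-end = 25.6 ms.

25.6 ms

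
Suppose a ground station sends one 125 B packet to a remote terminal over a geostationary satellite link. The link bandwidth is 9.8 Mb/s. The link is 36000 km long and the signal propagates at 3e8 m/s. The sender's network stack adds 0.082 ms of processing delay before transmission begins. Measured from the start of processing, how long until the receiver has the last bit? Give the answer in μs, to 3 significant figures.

L = 125 × 8 = 1000 bits.
Transmission delay = L/R = 1000 / 9800000 = 102.041 μs.
Propagation delay = d/s = 36000000 m / 300000000 m/s = 120000 μs.
Plus processing delay 0.082 ms = 82 μs.
Total = 120000 μs.

120000 μs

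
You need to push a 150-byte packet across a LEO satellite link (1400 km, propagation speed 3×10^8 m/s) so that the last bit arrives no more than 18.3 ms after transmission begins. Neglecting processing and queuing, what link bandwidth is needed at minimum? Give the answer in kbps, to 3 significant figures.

88.0 kbps

L = 1200 bits.
Propagation delay = 1400000 / 300000000 = 4.66667 ms.
Transmission budget = 18.3 − 4.66667 = 13.6333 ms.
R ≥ L / t_tx = 1200 bits / 0.0136333 s = 88.0 kbps.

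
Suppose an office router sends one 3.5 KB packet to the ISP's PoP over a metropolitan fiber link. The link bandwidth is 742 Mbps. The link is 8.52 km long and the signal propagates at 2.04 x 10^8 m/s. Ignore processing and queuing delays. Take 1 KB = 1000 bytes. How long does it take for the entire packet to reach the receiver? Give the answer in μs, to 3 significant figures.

L = 28000 bits.
Transmission delay = L/R = 28000 / 742000000 = 37.7358 μs.
Propagation delay = d/s = 8520 m / 204000000 m/s = 41.7647 μs.
Total = 79.5 μs.

79.5 μs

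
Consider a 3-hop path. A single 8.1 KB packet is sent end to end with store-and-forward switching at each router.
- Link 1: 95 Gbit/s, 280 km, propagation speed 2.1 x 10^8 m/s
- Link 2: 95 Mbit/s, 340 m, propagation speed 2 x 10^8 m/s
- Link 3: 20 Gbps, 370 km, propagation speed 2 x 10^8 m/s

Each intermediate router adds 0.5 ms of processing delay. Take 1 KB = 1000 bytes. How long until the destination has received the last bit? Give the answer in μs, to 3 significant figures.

4870 μs

L = 64800 bits.
Transmission delays (L/R per hop): 0.682105, 682.105, 3.24 μs; sum = 686.027 μs.
Propagation delays (d/s per hop): 1333.33, 1.7, 1850 μs; sum = 3185.03 μs.
Processing at 2 router(s): 2 × 0.5 ms = 1000 μs.
End-to-end = 4870 μs.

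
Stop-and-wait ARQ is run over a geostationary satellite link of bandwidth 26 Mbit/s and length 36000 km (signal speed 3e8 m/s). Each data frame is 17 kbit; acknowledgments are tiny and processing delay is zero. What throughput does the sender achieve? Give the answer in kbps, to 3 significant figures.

t_tx = L/R = 17000/26000000 = 0.000653846 s.
t_prop = 36000000/300000000 = 0.12 s; RTT = 0.24 s.
Cycle = t_tx + RTT = 0.240654 s.
Throughput = L / cycle = 17000 / 0.240654 = 70.6 kbps.

70.6 kbps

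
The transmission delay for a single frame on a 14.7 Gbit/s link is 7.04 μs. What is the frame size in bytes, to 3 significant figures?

L = R × t_tx = 14700000000 b/s × 7.04e-06 s = 103488 bits.
In bytes: 103488 / 8 = 12900 bytes.

12900 bytes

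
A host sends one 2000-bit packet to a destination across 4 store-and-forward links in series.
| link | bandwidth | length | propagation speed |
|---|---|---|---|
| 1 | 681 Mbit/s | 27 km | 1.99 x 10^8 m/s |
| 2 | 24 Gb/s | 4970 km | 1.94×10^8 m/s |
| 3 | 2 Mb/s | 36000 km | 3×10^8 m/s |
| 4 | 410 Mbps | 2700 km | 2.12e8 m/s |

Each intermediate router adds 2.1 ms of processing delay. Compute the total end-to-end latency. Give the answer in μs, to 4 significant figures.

Transmission delays (L/R per hop): 2.93686, 0.0833333, 1000, 4.87805 μs; sum = 1007.9 μs.
Propagation delays (d/s per hop): 135.678, 25618.6, 120000, 12735.8 μs; sum = 158490 μs.
Processing at 3 router(s): 3 × 2.1 ms = 6300 μs.
End-to-end = 165800 μs.

165800 μs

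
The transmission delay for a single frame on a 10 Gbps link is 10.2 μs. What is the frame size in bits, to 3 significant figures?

L = R × t_tx = 10000000000 b/s × 1.02e-05 s = 102000 bits.

102000 bits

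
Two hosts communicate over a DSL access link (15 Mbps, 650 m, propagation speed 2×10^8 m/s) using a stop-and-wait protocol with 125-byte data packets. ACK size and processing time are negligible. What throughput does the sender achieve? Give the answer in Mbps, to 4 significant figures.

13.67 Mbps

t_tx = L/R = 1000/15000000 = 6.66667e-05 s.
t_prop = 650/200000000 = 3.25e-06 s; RTT = 6.5e-06 s.
Cycle = t_tx + RTT = 7.31667e-05 s.
Throughput = L / cycle = 1000 / 7.31667e-05 = 13.67 Mbps.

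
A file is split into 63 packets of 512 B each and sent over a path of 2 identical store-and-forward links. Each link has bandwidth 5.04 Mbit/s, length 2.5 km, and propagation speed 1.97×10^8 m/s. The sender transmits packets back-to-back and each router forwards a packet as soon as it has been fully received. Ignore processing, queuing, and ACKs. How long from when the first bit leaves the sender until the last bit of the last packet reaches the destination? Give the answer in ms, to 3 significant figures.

Per-hop transmission t_tx = L/R = 4096/5040000 = 0.812698 ms.
Per-hop propagation t_prop = 2500/197000000 = 0.0126904 ms.
Pipeline fill: first packet needs 2·t_tx to clear all hops; remaining 62 packets each add one t_tx.
Total = (2+63-1)·t_tx + 2·t_prop = 64·0.812698 + 2·0.0126904 = 52.0 ms.

52.0 ms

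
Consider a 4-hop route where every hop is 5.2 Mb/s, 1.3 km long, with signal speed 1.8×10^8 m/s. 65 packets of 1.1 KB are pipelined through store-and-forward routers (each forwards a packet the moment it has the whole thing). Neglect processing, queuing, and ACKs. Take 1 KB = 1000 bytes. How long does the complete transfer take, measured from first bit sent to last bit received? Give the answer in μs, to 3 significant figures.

Per-hop transmission t_tx = L/R = 8800/5200000 = 1692.31 μs.
Per-hop propagation t_prop = 1300/180000000 = 7.22222 μs.
Pipeline fill: first packet needs 4·t_tx to clear all hops; remaining 64 packets each add one t_tx.
Total = (4+65-1)·t_tx + 4·t_prop = 68·1692.31 + 4·7.22222 = 115000 μs.

115000 μs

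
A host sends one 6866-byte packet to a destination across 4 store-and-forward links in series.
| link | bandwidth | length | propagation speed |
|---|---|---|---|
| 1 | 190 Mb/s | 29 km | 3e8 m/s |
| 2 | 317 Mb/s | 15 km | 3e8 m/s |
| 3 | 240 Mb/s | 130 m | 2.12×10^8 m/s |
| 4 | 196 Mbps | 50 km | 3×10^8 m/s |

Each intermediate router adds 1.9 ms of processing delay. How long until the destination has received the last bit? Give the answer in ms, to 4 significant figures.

L = 6866 × 8 = 54928 bits.
Transmission delays (L/R per hop): 0.289095, 0.173274, 0.228867, 0.280245 ms; sum = 0.971481 ms.
Propagation delays (d/s per hop): 0.0966667, 0.05, 0.000613208, 0.166667 ms; sum = 0.313947 ms.
Processing at 3 router(s): 3 × 1.9 ms = 5.7 ms.
End-to-end = 6.985 ms.

6.985 ms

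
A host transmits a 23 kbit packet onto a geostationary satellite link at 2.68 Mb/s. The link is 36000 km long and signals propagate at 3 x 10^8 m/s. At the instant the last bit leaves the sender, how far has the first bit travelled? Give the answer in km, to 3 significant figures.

t_tx = L/R = 23000/2680000 = 0.00858209 s.
Distance = s × t_tx = 300000000 × 0.00858209 = 2570 km.

2570 km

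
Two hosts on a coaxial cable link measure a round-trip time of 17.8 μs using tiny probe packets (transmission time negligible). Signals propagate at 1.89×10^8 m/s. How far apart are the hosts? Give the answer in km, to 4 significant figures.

One-way propagation = RTT/2 = 8.9 μs.
d = s × t = 189000000 × 8.9e-06 = 1.682 km.

1.682 km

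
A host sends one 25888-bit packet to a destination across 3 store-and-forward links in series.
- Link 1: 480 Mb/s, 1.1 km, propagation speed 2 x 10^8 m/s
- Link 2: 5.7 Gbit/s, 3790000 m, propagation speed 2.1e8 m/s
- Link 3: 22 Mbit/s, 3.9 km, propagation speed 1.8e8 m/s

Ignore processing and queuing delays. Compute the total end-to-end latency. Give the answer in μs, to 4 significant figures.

Transmission delays (L/R per hop): 53.9333, 4.54175, 1176.73 μs; sum = 1235.2 μs.
Propagation delays (d/s per hop): 5.5, 18047.6, 21.6667 μs; sum = 18074.8 μs.
End-to-end = 19310 μs.

19310 μs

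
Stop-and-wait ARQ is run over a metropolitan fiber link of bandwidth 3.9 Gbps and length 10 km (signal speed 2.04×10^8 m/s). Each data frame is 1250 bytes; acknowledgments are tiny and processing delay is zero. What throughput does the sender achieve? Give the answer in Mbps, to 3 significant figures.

99.4 Mbps

t_tx = L/R = 10000/3900000000 = 2.5641e-06 s.
t_prop = 10000/204000000 = 4.90196e-05 s; RTT = 9.80392e-05 s.
Cycle = t_tx + RTT = 0.000100603 s.
Throughput = L / cycle = 10000 / 0.000100603 = 99.4 Mbps.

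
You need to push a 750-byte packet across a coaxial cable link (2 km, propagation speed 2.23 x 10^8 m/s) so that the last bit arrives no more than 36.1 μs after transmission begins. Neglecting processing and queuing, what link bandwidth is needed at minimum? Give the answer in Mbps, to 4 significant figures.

L = 6000 bits.
Propagation delay = 2000 / 223000000 = 8.96861 μs.
Transmission budget = 36.1 − 8.96861 = 27.1314 μs.
R ≥ L / t_tx = 6000 bits / 2.71314e-05 s = 221.1 Mbps.

221.1 Mbps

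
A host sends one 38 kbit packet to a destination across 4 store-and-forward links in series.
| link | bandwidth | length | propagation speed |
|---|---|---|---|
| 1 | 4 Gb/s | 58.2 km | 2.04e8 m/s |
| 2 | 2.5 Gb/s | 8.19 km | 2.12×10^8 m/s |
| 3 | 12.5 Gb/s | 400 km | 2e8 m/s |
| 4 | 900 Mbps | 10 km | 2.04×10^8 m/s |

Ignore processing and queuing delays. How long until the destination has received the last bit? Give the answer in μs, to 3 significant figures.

L = 38000 bits.
Transmission delays (L/R per hop): 9.5, 15.2, 3.04, 42.2222 μs; sum = 69.9622 μs.
Propagation delays (d/s per hop): 285.294, 38.6321, 2000, 49.0196 μs; sum = 2372.95 μs.
End-to-end = 2440 μs.

2440 μs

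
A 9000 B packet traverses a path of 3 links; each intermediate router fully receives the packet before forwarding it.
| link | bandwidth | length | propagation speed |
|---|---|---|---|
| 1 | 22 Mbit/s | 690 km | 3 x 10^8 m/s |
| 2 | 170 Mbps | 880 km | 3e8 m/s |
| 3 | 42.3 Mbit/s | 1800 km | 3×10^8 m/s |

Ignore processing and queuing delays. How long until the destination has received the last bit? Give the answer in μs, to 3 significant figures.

L = 9000 × 8 = 72000 bits.
Transmission delays (L/R per hop): 3272.73, 423.529, 1702.13 μs; sum = 5398.38 μs.
Propagation delays (d/s per hop): 2300, 2933.33, 6000 μs; sum = 11233.3 μs.
End-to-end = 16600 μs.

16600 μs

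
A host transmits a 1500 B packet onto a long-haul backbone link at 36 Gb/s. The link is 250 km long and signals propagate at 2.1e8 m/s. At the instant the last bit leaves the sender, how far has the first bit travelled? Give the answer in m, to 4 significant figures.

t_tx = L/R = 12000/36000000000 = 3.33333e-07 s.
Distance = s × t_tx = 210000000 × 3.33333e-07 = 70.00 m.

70.00 m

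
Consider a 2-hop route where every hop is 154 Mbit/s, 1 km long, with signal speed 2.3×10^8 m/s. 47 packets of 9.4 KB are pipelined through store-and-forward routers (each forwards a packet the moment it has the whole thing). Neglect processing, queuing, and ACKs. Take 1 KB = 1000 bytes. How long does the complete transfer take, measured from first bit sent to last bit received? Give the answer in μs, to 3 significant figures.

23400 μs

Per-hop transmission t_tx = L/R = 75200/154000000 = 488.312 μs.
Per-hop propagation t_prop = 1000/2.3e+08 = 4.34783 μs.
Pipeline fill: first packet needs 2·t_tx to clear all hops; remaining 46 packets each add one t_tx.
Total = (2+47-1)·t_tx + 2·t_prop = 48·488.312 + 2·4.34783 = 23400 μs.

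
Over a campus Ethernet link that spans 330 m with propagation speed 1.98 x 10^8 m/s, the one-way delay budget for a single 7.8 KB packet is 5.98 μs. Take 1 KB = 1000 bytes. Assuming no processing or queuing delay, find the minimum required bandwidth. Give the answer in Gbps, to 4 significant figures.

14.47 Gbps

L = 62400 bits.
Propagation delay = 330 / 198000000 = 1.66667 μs.
Transmission budget = 5.98 − 1.66667 = 4.31333 μs.
R ≥ L / t_tx = 62400 bits / 4.31333e-06 s = 14.47 Gbps.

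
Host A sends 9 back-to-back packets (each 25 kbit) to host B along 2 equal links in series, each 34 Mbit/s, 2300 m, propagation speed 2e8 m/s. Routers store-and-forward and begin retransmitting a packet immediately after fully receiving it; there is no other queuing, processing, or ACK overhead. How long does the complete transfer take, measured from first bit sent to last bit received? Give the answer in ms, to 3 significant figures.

Per-hop transmission t_tx = L/R = 25000/34000000 = 0.735294 ms.
Per-hop propagation t_prop = 2300/200000000 = 0.0115 ms.
Pipeline fill: first packet needs 2·t_tx to clear all hops; remaining 8 packets each add one t_tx.
Total = (2+9-1)·t_tx + 2·t_prop = 10·0.735294 + 2·0.0115 = 7.38 ms.

7.38 ms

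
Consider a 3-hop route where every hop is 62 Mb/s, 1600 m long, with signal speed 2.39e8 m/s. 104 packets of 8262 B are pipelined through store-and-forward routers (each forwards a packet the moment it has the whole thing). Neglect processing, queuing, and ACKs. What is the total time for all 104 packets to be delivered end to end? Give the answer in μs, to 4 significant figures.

Per-hop transmission t_tx = L/R = 66096/62000000 = 1066.06 μs.
Per-hop propagation t_prop = 1600/239000000 = 6.69456 μs.
Pipeline fill: first packet needs 3·t_tx to clear all hops; remaining 103 packets each add one t_tx.
Total = (3+104-1)·t_tx + 3·t_prop = 106·1066.06 + 3·6.69456 = 113000 μs.

113000 μs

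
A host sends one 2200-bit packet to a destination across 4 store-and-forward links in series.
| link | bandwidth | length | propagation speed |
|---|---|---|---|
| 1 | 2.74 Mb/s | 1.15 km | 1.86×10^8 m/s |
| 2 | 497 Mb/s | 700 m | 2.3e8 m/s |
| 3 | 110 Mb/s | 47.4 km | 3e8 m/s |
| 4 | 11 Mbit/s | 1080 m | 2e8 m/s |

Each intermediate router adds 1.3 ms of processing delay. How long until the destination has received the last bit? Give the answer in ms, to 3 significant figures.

Transmission delays (L/R per hop): 0.80292, 0.00442656, 0.02, 0.2 ms; sum = 1.02735 ms.
Propagation delays (d/s per hop): 0.0061828, 0.00304348, 0.158, 0.0054 ms; sum = 0.172626 ms.
Processing at 3 router(s): 3 × 1.3 ms = 3.9 ms.
End-to-end = 5.10 ms.

5.10 ms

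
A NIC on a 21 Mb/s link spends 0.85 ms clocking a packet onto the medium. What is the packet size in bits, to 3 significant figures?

17900 bits

L = R × t_tx = 21000000 b/s × 0.00085 s = 17850 bits.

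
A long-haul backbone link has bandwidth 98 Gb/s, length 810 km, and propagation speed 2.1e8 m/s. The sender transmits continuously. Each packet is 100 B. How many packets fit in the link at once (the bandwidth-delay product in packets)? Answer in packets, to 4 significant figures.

Propagation delay = 810000 / 210000000 = 0.00385714 s.
BDP = R × t_prop = 98000000000 × 0.00385714 = 378000000 bits.
In packets of 800 bits: 472500 packets.

472500 packets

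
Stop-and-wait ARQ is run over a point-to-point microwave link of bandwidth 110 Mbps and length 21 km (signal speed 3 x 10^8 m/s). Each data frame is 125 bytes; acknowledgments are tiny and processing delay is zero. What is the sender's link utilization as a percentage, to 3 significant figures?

6.10 %

t_tx = L/R = 1000/110000000 = 9.09091e-06 s.
t_prop = 21000/300000000 = 7e-05 s; RTT = 0.00014 s.
Cycle = t_tx + RTT = 0.000149091 s.
Utilization = t_tx / cycle = 9.09091e-06/0.000149091 = 6.10 %.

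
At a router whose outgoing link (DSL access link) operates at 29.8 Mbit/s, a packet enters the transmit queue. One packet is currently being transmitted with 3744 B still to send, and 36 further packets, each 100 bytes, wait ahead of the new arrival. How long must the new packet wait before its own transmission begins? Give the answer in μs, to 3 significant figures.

1970 μs

Each queued packet: L/R = 800/29800000 = 26.8456 μs.
36 queued → 966.443 μs.
Plus remaining 29952 bits of current packet: 1005.1 μs.
Queuing delay = 1970 μs.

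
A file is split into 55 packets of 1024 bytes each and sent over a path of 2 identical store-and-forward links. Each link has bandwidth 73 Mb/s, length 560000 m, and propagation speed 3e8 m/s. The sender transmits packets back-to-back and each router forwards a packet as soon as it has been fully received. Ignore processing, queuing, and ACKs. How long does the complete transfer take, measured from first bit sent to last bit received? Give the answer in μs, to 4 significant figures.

Per-hop transmission t_tx = L/R = 8192/73000000 = 112.219 μs.
Per-hop propagation t_prop = 560000/300000000 = 1866.67 μs.
Pipeline fill: first packet needs 2·t_tx to clear all hops; remaining 54 packets each add one t_tx.
Total = (2+55-1)·t_tx + 2·t_prop = 56·112.219 + 2·1866.67 = 10020 μs.

10020 μs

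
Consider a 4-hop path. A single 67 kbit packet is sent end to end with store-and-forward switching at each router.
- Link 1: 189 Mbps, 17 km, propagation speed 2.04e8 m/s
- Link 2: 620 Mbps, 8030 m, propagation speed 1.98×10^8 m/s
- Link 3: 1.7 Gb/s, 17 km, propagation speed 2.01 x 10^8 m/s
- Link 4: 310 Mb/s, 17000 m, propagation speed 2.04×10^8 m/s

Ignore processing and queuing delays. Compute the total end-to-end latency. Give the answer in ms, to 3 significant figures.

1.01 ms

L = 67000 bits.
Transmission delays (L/R per hop): 0.354497, 0.108065, 0.0394118, 0.216129 ms; sum = 0.718103 ms.
Propagation delays (d/s per hop): 0.0833333, 0.0405556, 0.0845771, 0.0833333 ms; sum = 0.291799 ms.
End-to-end = 1.01 ms.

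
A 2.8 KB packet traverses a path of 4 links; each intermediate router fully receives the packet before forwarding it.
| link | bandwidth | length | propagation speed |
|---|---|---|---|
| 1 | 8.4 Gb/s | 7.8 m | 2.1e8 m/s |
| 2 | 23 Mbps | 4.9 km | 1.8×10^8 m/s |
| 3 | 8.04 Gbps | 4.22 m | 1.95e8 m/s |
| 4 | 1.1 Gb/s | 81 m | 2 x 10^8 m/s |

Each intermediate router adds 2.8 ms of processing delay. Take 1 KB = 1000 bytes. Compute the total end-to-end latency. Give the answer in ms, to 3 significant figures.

9.43 ms

L = 22400 bits.
Transmission delays (L/R per hop): 0.00266667, 0.973913, 0.00278607, 0.0203636 ms; sum = 0.999729 ms.
Propagation delays (d/s per hop): 3.71429e-05, 0.0272222, 2.1641e-05, 0.000405 ms; sum = 0.027686 ms.
Processing at 3 router(s): 3 × 2.8 ms = 8.4 ms.
End-to-end = 9.43 ms.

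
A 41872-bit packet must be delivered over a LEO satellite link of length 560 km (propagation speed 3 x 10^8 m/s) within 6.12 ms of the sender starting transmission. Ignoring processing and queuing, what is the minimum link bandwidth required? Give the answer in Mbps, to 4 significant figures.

9.845 Mbps

Propagation delay = 560000 / 300000000 = 1.86667 ms.
Transmission budget = 6.12 − 1.86667 = 4.25333 ms.
R ≥ L / t_tx = 41872 bits / 0.00425333 s = 9.845 Mbps.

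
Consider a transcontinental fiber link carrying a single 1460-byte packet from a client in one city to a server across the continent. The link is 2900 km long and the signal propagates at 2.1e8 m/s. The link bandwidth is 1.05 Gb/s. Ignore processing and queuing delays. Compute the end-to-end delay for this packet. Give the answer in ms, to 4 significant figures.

L = 1460 × 8 = 11680 bits.
Transmission delay = L/R = 11680 / 1050000000 = 0.0111238 ms.
Propagation delay = d/s = 2900000 m / 210000000 m/s = 13.8095 ms.
Total = 13.82 ms.

13.82 ms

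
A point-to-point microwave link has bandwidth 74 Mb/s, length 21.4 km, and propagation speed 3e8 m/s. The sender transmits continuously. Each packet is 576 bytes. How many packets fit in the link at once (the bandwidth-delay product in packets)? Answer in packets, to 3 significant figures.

1.15 packets

Propagation delay = 21400 / 300000000 = 7.13333e-05 s.
BDP = R × t_prop = 74000000 × 7.13333e-05 = 5278.67 bits.
In packets of 4608 bits: 1.15 packets.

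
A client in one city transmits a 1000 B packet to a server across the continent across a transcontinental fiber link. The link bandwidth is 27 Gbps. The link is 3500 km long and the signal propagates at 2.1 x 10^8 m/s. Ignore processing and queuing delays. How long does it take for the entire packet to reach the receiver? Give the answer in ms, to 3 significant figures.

L = 1000 × 8 = 8000 bits.
Transmission delay = L/R = 8000 / 27000000000 = 0.000296296 ms.
Propagation delay = d/s = 3500000 m / 210000000 m/s = 16.6667 ms.
Total = 16.7 ms.

16.7 ms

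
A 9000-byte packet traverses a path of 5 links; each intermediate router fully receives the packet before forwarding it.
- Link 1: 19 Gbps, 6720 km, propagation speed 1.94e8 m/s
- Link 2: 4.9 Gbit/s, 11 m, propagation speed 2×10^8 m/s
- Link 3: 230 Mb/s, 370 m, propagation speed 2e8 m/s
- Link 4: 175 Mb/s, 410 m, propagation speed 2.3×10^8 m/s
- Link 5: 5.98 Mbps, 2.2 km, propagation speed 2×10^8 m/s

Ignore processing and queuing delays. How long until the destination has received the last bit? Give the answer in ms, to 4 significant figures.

47.44 ms

L = 9000 × 8 = 72000 bits.
Transmission delays (L/R per hop): 0.00378947, 0.0146939, 0.313043, 0.411429, 12.0401 ms; sum = 12.7831 ms.
Propagation delays (d/s per hop): 34.6392, 5.5e-05, 0.00185, 0.00178261, 0.011 ms; sum = 34.6539 ms.
End-to-end = 47.44 ms.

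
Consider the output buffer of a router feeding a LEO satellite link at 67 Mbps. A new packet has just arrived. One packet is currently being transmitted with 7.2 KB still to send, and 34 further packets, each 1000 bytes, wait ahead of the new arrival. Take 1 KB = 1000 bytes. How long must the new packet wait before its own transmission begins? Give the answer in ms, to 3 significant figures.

4.92 ms

Each queued packet: L/R = 8000/67000000 = 0.119403 ms.
34 queued → 4.0597 ms.
Plus remaining 57600 bits of current packet: 0.859701 ms.
Queuing delay = 4.92 ms.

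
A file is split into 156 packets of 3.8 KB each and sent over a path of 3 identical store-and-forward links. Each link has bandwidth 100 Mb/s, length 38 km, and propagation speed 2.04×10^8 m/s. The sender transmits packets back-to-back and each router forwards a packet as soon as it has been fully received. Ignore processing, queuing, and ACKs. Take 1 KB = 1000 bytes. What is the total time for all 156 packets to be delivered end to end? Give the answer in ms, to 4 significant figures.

48.59 ms

Per-hop transmission t_tx = L/R = 30400/100000000 = 0.304 ms.
Per-hop propagation t_prop = 38000/204000000 = 0.186275 ms.
Pipeline fill: first packet needs 3·t_tx to clear all hops; remaining 155 packets each add one t_tx.
Total = (3+156-1)·t_tx + 3·t_prop = 158·0.304 + 3·0.186275 = 48.59 ms.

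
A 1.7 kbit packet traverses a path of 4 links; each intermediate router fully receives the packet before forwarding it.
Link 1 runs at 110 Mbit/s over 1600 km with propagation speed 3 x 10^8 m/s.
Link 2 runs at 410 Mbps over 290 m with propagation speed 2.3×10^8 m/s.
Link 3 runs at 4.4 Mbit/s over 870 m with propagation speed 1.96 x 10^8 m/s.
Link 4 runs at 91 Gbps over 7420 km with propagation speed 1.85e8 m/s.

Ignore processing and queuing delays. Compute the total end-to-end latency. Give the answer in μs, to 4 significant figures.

45850 μs

L = 1700 bits.
Transmission delays (L/R per hop): 15.4545, 4.14634, 386.364, 0.0186813 μs; sum = 405.983 μs.
Propagation delays (d/s per hop): 5333.33, 1.26087, 4.43878, 40108.1 μs; sum = 45447.1 μs.
End-to-end = 45850 μs.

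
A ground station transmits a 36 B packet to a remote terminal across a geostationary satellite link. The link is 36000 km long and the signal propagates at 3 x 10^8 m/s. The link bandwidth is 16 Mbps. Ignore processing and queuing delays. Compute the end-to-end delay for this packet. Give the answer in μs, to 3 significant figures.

L = 36 × 8 = 288 bits.
Transmission delay = L/R = 288 / 16000000 = 18 μs.
Propagation delay = d/s = 36000000 m / 300000000 m/s = 120000 μs.
Total = 120000 μs.

120000 μs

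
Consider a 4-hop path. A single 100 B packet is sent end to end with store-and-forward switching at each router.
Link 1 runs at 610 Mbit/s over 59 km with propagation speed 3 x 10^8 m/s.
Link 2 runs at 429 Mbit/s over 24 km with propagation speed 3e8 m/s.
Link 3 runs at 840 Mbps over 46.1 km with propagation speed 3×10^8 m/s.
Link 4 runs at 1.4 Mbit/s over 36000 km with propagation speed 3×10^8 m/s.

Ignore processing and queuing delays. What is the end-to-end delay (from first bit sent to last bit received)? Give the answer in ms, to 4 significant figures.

L = 100 × 8 = 800 bits.
Transmission delays (L/R per hop): 0.00131148, 0.0018648, 0.000952381, 0.571429 ms; sum = 0.575557 ms.
Propagation delays (d/s per hop): 0.196667, 0.08, 0.153667, 120 ms; sum = 120.43 ms.
End-to-end = 121.0 ms.

121.0 ms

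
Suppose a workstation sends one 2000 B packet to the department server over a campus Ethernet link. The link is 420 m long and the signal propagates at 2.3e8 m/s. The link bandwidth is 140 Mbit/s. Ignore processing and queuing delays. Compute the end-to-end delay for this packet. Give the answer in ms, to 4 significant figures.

L = 2000 × 8 = 16000 bits.
Transmission delay = L/R = 16000 / 140000000 = 0.114286 ms.
Propagation delay = d/s = 420 m / 2.3e+08 m/s = 0.00182609 ms.
Total = 0.1161 ms.

0.1161 ms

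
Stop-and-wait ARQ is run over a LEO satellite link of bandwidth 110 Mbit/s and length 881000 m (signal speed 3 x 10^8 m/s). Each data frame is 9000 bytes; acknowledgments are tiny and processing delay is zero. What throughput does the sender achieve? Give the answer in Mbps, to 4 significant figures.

11.03 Mbps

t_tx = L/R = 72000/110000000 = 0.000654545 s.
t_prop = 881000/300000000 = 0.00293667 s; RTT = 0.00587333 s.
Cycle = t_tx + RTT = 0.00652788 s.
Throughput = L / cycle = 72000 / 0.00652788 = 11.03 Mbps.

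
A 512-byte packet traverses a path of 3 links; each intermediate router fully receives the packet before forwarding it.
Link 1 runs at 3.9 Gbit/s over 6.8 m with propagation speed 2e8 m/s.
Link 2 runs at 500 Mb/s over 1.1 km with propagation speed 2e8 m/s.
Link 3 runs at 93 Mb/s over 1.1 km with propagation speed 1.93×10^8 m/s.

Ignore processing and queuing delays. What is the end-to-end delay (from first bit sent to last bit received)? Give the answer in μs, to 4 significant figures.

L = 512 × 8 = 4096 bits.
Transmission delays (L/R per hop): 1.05026, 8.192, 44.043 μs; sum = 53.2853 μs.
Propagation delays (d/s per hop): 0.034, 5.5, 5.69948 μs; sum = 11.2335 μs.
End-to-end = 64.52 μs.

64.52 μs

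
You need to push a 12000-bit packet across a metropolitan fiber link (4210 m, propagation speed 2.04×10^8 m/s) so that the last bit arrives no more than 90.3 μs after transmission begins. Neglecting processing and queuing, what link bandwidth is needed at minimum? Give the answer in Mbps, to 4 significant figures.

172.3 Mbps

Propagation delay = 4210 / 204000000 = 20.6373 μs.
Transmission budget = 90.3 − 20.6373 = 69.6627 μs.
R ≥ L / t_tx = 12000 bits / 6.96627e-05 s = 172.3 Mbps.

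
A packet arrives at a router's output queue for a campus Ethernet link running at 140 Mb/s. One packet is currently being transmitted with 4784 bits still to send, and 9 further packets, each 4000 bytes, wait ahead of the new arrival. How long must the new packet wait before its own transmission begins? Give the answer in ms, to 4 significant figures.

2.091 ms

Each queued packet: L/R = 32000/140000000 = 0.228571 ms.
9 queued → 2.05714 ms.
Plus remaining 4784 bits of current packet: 0.0341714 ms.
Queuing delay = 2.091 ms.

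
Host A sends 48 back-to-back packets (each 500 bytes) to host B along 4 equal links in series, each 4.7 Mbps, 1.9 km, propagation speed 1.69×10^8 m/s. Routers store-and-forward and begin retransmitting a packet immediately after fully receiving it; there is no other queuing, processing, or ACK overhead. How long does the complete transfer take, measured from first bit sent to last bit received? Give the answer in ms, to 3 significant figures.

43.4 ms

Per-hop transmission t_tx = L/R = 4000/4700000 = 0.851064 ms.
Per-hop propagation t_prop = 1900/169000000 = 0.0112426 ms.
Pipeline fill: first packet needs 4·t_tx to clear all hops; remaining 47 packets each add one t_tx.
Total = (4+48-1)·t_tx + 4·t_prop = 51·0.851064 + 4·0.0112426 = 43.4 ms.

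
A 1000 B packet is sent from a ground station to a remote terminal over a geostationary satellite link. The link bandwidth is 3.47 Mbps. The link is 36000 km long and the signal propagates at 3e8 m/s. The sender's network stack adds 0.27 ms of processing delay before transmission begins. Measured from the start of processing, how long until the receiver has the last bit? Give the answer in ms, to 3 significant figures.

123 ms

L = 1000 × 8 = 8000 bits.
Transmission delay = L/R = 8000 / 3470000 = 2.30548 ms.
Propagation delay = d/s = 36000000 m / 300000000 m/s = 120 ms.
Plus processing delay 0.27 ms = 0.27 ms.
Total = 123 ms.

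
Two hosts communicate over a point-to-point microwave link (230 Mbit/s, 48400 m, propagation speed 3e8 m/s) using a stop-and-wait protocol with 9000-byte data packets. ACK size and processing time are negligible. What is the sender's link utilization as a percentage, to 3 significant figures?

t_tx = L/R = 72000/230000000 = 0.000313043 s.
t_prop = 48400/300000000 = 0.000161333 s; RTT = 0.000322667 s.
Cycle = t_tx + RTT = 0.00063571 s.
Utilization = t_tx / cycle = 0.000313043/0.00063571 = 49.2 %.

49.2 %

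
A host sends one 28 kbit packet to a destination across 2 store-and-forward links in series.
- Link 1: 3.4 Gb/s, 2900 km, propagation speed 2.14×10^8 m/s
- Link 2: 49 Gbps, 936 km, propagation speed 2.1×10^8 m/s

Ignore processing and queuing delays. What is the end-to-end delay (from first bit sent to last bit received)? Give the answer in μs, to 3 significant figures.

L = 28000 bits.
Transmission delays (L/R per hop): 8.23529, 0.571429 μs; sum = 8.80672 μs.
Propagation delays (d/s per hop): 13551.4, 4457.14 μs; sum = 18008.5 μs.
End-to-end = 18000 μs.

18000 μs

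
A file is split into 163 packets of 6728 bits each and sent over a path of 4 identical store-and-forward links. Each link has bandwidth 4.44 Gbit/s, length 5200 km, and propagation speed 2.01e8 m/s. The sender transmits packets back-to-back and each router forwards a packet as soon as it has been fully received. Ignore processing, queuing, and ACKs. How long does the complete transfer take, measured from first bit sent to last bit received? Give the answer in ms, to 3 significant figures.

104 ms

Per-hop transmission t_tx = L/R = 6728/4440000000 = 0.00151532 ms.
Per-hop propagation t_prop = 5200000/2.01e+08 = 25.8706 ms.
Pipeline fill: first packet needs 4·t_tx to clear all hops; remaining 162 packets each add one t_tx.
Total = (4+163-1)·t_tx + 4·t_prop = 166·0.00151532 + 4·25.8706 = 104 ms.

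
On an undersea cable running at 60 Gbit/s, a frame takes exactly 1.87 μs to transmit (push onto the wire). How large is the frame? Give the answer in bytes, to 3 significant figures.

14000 bytes

L = R × t_tx = 60000000000 b/s × 1.87e-06 s = 112200 bits.
In bytes: 112200 / 8 = 14000 bytes.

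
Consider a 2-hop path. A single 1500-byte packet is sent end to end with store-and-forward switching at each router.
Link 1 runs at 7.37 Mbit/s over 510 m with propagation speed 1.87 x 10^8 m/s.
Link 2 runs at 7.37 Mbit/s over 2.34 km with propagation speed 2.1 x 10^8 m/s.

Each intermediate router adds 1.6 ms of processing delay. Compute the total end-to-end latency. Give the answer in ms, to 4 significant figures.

4.870 ms

L = 1500 × 8 = 12000 bits.
Transmission delay per hop = L/R = 12000/7370000 = 1.62822 ms; 2 hops → 3.25645 ms.
Propagation delays (d/s per hop): 0.00272727, 0.0111429 ms; sum = 0.0138701 ms.
Processing at 1 router(s): 1 × 1.6 ms = 1.6 ms.
End-to-end = 4.870 ms.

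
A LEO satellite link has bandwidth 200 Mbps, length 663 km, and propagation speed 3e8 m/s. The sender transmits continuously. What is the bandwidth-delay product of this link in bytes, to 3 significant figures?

55300 bytes

Propagation delay = 663000 / 300000000 = 0.00221 s.
BDP = R × t_prop = 200000000 × 0.00221 = 442000 bits.
In bytes: 442000/8 = 55300 bytes.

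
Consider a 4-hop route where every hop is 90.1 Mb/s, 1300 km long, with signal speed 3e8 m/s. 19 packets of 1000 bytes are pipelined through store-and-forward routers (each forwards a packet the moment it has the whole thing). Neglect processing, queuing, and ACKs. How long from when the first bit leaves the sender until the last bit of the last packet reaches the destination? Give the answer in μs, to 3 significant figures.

Per-hop transmission t_tx = L/R = 8000/90100000 = 88.7902 μs.
Per-hop propagation t_prop = 1300000/300000000 = 4333.33 μs.
Pipeline fill: first packet needs 4·t_tx to clear all hops; remaining 18 packets each add one t_tx.
Total = (4+19-1)·t_tx + 4·t_prop = 22·88.7902 + 4·4333.33 = 19300 μs.

19300 μs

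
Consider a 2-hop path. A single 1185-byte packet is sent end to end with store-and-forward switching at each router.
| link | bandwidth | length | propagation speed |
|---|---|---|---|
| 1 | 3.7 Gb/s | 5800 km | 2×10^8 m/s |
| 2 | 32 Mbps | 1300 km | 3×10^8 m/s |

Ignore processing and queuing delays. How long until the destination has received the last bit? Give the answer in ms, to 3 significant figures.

L = 1185 × 8 = 9480 bits.
Transmission delays (L/R per hop): 0.00256216, 0.29625 ms; sum = 0.298812 ms.
Propagation delays (d/s per hop): 29, 4.33333 ms; sum = 33.3333 ms.
End-to-end = 33.6 ms.

33.6 ms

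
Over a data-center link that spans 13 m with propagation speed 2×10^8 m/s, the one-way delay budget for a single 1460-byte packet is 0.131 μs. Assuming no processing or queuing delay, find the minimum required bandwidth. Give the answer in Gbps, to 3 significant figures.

177 Gbps

L = 11680 bits.
Propagation delay = 13 / 200000000 = 0.065 μs.
Transmission budget = 0.131 − 0.065 = 0.066 μs.
R ≥ L / t_tx = 11680 bits / 6.6e-08 s = 177 Gbps.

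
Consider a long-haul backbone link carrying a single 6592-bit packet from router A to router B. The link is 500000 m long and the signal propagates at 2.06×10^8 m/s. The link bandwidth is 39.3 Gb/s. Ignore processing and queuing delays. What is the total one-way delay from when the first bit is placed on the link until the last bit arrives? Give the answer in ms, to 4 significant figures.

Transmission delay = L/R = 6592 / 39300000000 = 0.000167735 ms.
Propagation delay = d/s = 500000 m / 206000000 m/s = 2.42718 ms.
Total = 2.427 ms.

2.427 ms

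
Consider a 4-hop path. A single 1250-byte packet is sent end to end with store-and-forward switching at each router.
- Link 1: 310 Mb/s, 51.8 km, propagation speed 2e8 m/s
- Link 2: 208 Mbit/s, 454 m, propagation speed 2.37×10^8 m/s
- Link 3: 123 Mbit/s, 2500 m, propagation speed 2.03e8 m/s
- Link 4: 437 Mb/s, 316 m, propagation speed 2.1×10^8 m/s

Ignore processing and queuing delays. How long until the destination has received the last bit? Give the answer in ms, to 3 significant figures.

0.459 ms

L = 1250 × 8 = 10000 bits.
Transmission delays (L/R per hop): 0.0322581, 0.0480769, 0.0813008, 0.0228833 ms; sum = 0.184519 ms.
Propagation delays (d/s per hop): 0.259, 0.00191561, 0.0123153, 0.00150476 ms; sum = 0.274736 ms.
End-to-end = 0.459 ms.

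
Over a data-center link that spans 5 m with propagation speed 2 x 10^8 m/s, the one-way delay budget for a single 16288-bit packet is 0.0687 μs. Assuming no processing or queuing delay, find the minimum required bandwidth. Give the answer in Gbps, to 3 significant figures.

Propagation delay = 5 / 200000000 = 0.025 μs.
Transmission budget = 0.0687 − 0.025 = 0.0437 μs.
R ≥ L / t_tx = 16288 bits / 4.37e-08 s = 373 Gbps.

373 Gbps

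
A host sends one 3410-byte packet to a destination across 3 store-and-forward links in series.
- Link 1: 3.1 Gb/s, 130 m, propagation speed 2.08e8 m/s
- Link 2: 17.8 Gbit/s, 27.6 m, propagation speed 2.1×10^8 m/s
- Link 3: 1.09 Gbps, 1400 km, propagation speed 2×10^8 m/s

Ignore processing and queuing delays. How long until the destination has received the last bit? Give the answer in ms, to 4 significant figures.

7.036 ms

L = 3410 × 8 = 27280 bits.
Transmission delays (L/R per hop): 0.0088, 0.00153258, 0.0250275 ms; sum = 0.0353601 ms.
Propagation delays (d/s per hop): 0.000625, 0.000131429, 7 ms; sum = 7.00076 ms.
End-to-end = 7.036 ms.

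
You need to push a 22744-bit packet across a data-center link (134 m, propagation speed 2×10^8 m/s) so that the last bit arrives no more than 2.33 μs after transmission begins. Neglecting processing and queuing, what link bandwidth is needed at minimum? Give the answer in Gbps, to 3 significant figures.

Propagation delay = 134 / 200000000 = 0.67 μs.
Transmission budget = 2.33 − 0.67 = 1.66 μs.
R ≥ L / t_tx = 22744 bits / 1.66e-06 s = 13.7 Gbps.

13.7 Gbps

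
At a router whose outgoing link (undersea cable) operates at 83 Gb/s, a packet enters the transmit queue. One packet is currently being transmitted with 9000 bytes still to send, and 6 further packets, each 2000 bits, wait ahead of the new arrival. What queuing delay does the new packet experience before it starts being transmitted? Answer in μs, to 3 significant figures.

1.01 μs

Each queued packet: L/R = 2000/83000000000 = 0.0240964 μs.
6 queued → 0.144578 μs.
Plus remaining 72000 bits of current packet: 0.86747 μs.
Queuing delay = 1.01 μs.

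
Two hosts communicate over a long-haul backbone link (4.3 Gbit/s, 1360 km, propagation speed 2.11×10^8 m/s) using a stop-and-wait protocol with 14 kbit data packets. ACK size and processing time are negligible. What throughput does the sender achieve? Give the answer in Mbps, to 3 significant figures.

t_tx = L/R = 14000/4300000000 = 3.25581e-06 s.
t_prop = 1360000/211000000 = 0.0064455 s; RTT = 0.012891 s.
Cycle = t_tx + RTT = 0.0128943 s.
Throughput = L / cycle = 14000 / 0.0128943 = 1.09 Mbps.

1.09 Mbps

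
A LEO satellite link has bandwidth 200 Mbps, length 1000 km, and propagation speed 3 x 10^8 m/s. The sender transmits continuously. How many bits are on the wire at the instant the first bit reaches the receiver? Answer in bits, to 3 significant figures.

667000 bits

Propagation delay = 1000000 / 300000000 = 0.00333333 s.
BDP = R × t_prop = 200000000 × 0.00333333 = 666667 bits.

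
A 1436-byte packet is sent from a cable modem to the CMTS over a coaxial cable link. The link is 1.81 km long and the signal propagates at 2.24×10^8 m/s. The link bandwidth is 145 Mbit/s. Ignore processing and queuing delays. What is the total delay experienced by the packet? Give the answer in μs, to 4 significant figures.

L = 1436 × 8 = 11488 bits.
Transmission delay = L/R = 11488 / 145000000 = 79.2276 μs.
Propagation delay = d/s = 1810 m / 2.24e+08 m/s = 8.08036 μs.
Total = 87.31 μs.

87.31 μs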